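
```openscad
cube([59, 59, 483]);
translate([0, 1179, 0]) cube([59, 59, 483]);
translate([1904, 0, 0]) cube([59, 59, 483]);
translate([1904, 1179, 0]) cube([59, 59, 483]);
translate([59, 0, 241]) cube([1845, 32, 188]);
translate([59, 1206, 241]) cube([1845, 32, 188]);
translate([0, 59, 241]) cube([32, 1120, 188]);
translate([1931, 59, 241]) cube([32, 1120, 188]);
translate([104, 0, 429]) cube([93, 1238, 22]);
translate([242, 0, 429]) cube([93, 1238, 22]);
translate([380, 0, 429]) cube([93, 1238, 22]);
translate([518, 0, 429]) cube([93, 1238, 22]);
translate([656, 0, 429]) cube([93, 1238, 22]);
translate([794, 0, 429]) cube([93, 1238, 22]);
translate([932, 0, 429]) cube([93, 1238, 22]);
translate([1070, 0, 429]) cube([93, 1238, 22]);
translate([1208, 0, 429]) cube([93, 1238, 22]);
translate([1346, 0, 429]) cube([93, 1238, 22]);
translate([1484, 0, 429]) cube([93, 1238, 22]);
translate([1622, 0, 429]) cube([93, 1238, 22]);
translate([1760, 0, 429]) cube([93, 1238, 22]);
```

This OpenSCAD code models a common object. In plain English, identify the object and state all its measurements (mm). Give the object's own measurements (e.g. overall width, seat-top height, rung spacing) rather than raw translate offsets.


A bed frame 1963 mm long (x) by 1238 mm wide (y). Four 59×59 mm corner posts, 483 mm tall, at the corners of the footprint. Four rails of 32 mm thickness and 188 mm height run between adjacent posts with their undersides at z = 241 mm, their outer faces flush with the outside of the frame (the two x-running rails run between the posts' inner faces; the two y-running rails run between the posts' inner faces). 13 slats, each 93 mm wide (x) and 22 mm thick, lie across the top of the two x-running rails, running the full 1238 mm width of the frame in y; along x they sit between the end posts with a 45 mm gap after the −x posts and between neighbouring slats, leaving 51 mm before the +x posts.


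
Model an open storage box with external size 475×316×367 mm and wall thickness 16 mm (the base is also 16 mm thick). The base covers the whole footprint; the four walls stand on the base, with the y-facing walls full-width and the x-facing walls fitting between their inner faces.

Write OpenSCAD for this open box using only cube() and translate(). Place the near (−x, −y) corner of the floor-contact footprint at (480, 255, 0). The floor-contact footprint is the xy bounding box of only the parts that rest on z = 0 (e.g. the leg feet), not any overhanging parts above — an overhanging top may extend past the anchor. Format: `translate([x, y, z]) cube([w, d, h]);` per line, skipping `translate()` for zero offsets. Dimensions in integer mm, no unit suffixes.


translate([480, 255, 0]) cube([475, 316, 16]);
translate([480, 255, 16]) cube([475, 16, 351]);
translate([480, 555, 16]) cube([475, 16, 351]);
translate([480, 271, 16]) cube([16, 284, 351]);
translate([939, 271, 16]) cube([16, 284, 351]);


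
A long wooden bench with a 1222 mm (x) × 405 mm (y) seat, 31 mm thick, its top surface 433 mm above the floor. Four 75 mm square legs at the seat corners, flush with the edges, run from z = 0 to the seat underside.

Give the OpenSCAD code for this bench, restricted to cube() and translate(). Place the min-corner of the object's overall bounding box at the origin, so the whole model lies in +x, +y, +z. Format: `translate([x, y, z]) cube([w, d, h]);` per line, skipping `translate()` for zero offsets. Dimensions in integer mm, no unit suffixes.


translate([0, 0, 402]) cube([1222, 405, 31]);
cube([75, 75, 402]);
translate([0, 330, 0]) cube([75, 75, 402]);
translate([1147, 0, 0]) cube([75, 75, 402]);
translate([1147, 330, 0]) cube([75, 75, 402]);


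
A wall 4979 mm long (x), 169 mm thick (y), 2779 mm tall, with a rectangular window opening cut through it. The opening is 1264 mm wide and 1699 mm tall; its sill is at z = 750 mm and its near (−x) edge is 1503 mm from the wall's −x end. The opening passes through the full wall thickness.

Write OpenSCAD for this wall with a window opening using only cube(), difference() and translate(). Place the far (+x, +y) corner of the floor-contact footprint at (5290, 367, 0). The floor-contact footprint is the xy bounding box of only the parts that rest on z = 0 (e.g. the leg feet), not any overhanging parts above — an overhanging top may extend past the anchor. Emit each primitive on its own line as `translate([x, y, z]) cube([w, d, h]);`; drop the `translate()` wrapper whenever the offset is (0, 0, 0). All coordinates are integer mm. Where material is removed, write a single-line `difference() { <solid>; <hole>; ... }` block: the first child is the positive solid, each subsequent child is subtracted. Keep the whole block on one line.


difference() { translate([311, 198, 0]) cube([4979, 169, 2779]); translate([1814, 198, 750]) cube([1264, 169, 1699]); }


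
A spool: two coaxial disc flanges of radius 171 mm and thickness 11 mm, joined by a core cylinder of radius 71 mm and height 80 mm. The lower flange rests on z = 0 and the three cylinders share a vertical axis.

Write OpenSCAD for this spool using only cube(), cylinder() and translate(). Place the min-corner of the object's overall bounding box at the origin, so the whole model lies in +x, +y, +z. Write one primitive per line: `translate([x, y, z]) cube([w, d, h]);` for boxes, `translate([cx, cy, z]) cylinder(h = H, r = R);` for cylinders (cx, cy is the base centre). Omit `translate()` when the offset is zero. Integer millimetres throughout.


translate([171, 171, 0]) cylinder(h = 11, r = 171);
translate([171, 171, 11]) cylinder(h = 80, r = 71);
translate([171, 171, 91]) cylinder(h = 11, r = 171);


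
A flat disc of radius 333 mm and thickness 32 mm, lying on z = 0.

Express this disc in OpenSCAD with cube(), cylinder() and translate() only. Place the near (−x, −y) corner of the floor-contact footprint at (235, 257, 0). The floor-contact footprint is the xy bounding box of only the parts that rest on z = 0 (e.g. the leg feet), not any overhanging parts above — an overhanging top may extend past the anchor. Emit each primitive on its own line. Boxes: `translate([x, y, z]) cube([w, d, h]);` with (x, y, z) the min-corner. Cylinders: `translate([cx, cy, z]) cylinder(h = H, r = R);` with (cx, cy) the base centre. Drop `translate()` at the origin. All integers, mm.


translate([568, 590, 0]) cylinder(h = 32, r = 333);


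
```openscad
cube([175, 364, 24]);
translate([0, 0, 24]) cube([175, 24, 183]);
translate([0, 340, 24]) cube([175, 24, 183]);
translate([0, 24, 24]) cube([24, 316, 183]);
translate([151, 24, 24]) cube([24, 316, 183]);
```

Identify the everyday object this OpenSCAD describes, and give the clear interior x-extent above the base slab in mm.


An open box. The internal width is 127 mm.

A 175×364 base slab with four walls standing on it — an open box. The base is 175 mm wide and the walls are 24 mm thick, so the internal width is 175 − 2 × 24 = 127 mm.


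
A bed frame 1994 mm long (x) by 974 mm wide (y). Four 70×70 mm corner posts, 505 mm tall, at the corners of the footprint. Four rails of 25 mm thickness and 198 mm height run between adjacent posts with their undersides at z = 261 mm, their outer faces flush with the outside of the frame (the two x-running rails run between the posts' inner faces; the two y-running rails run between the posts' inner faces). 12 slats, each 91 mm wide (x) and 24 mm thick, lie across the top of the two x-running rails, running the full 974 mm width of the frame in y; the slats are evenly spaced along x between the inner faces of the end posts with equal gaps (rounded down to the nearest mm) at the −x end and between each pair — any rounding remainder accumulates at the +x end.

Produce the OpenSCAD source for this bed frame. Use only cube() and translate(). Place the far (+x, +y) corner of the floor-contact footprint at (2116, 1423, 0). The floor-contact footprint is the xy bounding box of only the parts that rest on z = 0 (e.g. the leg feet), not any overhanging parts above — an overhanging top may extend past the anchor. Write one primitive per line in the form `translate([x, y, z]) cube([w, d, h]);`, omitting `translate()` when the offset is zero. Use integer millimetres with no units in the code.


translate([122, 449, 0]) cube([70, 70, 505]);
translate([122, 1353, 0]) cube([70, 70, 505]);
translate([2046, 449, 0]) cube([70, 70, 505]);
translate([2046, 1353, 0]) cube([70, 70, 505]);
translate([192, 449, 261]) cube([1854, 25, 198]);
translate([192, 1398, 261]) cube([1854, 25, 198]);
translate([122, 519, 261]) cube([25, 834, 198]);
translate([2091, 519, 261]) cube([25, 834, 198]);
translate([250, 449, 459]) cube([91, 974, 24]);
translate([399, 449, 459]) cube([91, 974, 24]);
translate([548, 449, 459]) cube([91, 974, 24]);
translate([697, 449, 459]) cube([91, 974, 24]);
translate([846, 449, 459]) cube([91, 974, 24]);
translate([995, 449, 459]) cube([91, 974, 24]);
translate([1144, 449, 459]) cube([91, 974, 24]);
translate([1293, 449, 459]) cube([91, 974, 24]);
translate([1442, 449, 459]) cube([91, 974, 24]);
translate([1591, 449, 459]) cube([91, 974, 24]);
translate([1740, 449, 459]) cube([91, 974, 24]);
translate([1889, 449, 459]) cube([91, 974, 24]);


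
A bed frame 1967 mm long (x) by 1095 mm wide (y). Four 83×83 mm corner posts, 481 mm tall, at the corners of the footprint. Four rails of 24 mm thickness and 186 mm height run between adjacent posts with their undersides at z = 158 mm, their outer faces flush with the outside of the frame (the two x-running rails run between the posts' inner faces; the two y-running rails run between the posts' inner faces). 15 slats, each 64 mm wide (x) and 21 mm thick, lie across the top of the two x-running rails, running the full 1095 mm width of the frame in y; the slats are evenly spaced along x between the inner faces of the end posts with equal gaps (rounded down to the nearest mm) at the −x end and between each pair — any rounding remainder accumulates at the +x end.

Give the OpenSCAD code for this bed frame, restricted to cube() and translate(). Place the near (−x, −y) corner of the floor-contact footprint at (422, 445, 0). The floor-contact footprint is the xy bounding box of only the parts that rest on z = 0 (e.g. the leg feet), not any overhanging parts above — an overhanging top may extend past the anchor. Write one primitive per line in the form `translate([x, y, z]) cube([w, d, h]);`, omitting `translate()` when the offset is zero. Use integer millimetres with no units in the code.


translate([422, 445, 0]) cube([83, 83, 481]);
translate([422, 1457, 0]) cube([83, 83, 481]);
translate([2306, 445, 0]) cube([83, 83, 481]);
translate([2306, 1457, 0]) cube([83, 83, 481]);
translate([505, 445, 158]) cube([1801, 24, 186]);
translate([505, 1516, 158]) cube([1801, 24, 186]);
translate([422, 528, 158]) cube([24, 929, 186]);
translate([2365, 528, 158]) cube([24, 929, 186]);
translate([557, 445, 344]) cube([64, 1095, 21]);
translate([673, 445, 344]) cube([64, 1095, 21]);
translate([789, 445, 344]) cube([64, 1095, 21]);
translate([905, 445, 344]) cube([64, 1095, 21]);
translate([1021, 445, 344]) cube([64, 1095, 21]);
translate([1137, 445, 344]) cube([64, 1095, 21]);
translate([1253, 445, 344]) cube([64, 1095, 21]);
translate([1369, 445, 344]) cube([64, 1095, 21]);
translate([1485, 445, 344]) cube([64, 1095, 21]);
translate([1601, 445, 344]) cube([64, 1095, 21]);
translate([1717, 445, 344]) cube([64, 1095, 21]);
translate([1833, 445, 344]) cube([64, 1095, 21]);
translate([1949, 445, 344]) cube([64, 1095, 21]);
translate([2065, 445, 344]) cube([64, 1095, 21]);
translate([2181, 445, 344]) cube([64, 1095, 21]);


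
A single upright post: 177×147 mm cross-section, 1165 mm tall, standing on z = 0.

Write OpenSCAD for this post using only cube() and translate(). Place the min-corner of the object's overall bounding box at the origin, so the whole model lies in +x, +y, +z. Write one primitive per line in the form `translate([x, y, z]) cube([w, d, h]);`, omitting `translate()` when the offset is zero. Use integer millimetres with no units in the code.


cube([177, 147, 1165]);


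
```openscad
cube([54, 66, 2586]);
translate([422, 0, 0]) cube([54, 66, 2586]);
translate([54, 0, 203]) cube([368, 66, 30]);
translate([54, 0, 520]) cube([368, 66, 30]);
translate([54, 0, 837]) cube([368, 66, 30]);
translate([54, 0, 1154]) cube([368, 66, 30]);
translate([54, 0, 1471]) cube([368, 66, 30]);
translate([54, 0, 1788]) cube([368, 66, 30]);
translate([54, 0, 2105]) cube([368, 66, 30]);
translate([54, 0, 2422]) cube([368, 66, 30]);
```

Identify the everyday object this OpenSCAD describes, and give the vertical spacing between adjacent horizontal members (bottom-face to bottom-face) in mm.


A ladder. The rung spacing is 317 mm.

Two tall 54×66 posts with 8 short bars between them — a ladder. Adjacent rungs sit at z = 203 and z = 520, so the spacing is 520 − 203 = 317 mm.


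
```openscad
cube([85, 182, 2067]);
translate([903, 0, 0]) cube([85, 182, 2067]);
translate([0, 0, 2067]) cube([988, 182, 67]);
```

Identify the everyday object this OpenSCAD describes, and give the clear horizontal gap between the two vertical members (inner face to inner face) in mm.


A door frame. The clear opening width is 818 mm.

Two 2067 mm tall posts with a header on top — a door frame. The left jamb is 85 mm wide at x = 0; the right jamb starts at x = 903. The clear opening is 903 − 85 = 818 mm.


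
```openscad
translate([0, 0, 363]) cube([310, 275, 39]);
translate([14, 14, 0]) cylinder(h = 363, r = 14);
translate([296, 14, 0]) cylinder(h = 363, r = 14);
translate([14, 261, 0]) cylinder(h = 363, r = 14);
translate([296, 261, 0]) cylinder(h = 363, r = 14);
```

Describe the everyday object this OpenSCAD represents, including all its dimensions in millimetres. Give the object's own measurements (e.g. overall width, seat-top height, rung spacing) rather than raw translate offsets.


A simple wooden stool: a rectangular seat 310 mm (x) by 275 mm (y), 39 mm thick, top face at z = 402 mm, on four round legs, each 28 mm in diameter. The legs rest on z = 0, each leg's axis is inset half a diameter from the nearest pair of seat edges (so the leg's bounding box is flush with the corner).


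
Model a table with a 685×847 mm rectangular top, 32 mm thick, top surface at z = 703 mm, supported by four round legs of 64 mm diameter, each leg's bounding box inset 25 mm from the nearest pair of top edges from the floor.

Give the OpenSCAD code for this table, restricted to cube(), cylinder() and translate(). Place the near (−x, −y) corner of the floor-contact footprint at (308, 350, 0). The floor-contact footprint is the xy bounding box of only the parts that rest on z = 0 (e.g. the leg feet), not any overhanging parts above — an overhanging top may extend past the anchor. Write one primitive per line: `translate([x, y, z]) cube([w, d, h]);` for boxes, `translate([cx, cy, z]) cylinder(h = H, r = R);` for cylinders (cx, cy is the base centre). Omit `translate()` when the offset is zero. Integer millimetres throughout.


// leg_h = 703 - 32 = 671
translate([283, 325, 671]) cube([685, 847, 32]);
translate([340, 382, 0]) cylinder(h = 671, r = 32);
translate([911, 382, 0]) cylinder(h = 671, r = 32);
translate([340, 1115, 0]) cylinder(h = 671, r = 32);
translate([911, 1115, 0]) cylinder(h = 671, r = 32);


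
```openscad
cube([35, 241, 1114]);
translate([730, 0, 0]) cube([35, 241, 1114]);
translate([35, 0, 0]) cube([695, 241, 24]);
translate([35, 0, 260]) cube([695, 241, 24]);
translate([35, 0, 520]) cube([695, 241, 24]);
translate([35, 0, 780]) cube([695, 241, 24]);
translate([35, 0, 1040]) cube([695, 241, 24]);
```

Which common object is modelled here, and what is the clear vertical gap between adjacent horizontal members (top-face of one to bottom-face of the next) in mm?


A bookshelf. The clear shelf gap is 236 mm.

Two tall side panels with 5 horizontal boards between them — a bookshelf. The first two shelf undersides are at z = 0 and z = 260; with shelf thickness 24, the clear gap is 260 − 0 − 24 = 236 mm.


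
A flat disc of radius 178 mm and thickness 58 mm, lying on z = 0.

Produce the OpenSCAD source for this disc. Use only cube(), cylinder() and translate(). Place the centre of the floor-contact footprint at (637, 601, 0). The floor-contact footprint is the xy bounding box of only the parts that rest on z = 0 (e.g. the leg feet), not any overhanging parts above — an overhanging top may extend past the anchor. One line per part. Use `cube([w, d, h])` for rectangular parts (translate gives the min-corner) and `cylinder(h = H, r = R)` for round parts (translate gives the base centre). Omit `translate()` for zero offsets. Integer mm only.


translate([637, 601, 0]) cylinder(h = 58, r = 178);


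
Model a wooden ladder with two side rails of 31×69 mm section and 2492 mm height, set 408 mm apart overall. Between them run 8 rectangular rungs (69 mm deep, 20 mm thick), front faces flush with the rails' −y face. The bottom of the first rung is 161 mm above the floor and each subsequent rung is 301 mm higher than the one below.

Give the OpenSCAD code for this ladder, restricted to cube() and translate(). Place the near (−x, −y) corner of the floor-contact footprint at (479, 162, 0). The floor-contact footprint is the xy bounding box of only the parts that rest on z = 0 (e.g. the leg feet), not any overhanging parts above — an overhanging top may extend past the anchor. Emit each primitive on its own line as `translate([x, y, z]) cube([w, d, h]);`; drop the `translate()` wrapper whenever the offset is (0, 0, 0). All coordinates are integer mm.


translate([479, 162, 0]) cube([31, 69, 2492]);
translate([856, 162, 0]) cube([31, 69, 2492]);
translate([510, 162, 161]) cube([346, 69, 20]);
translate([510, 162, 462]) cube([346, 69, 20]);
translate([510, 162, 763]) cube([346, 69, 20]);
translate([510, 162, 1064]) cube([346, 69, 20]);
translate([510, 162, 1365]) cube([346, 69, 20]);
translate([510, 162, 1666]) cube([346, 69, 20]);
translate([510, 162, 1967]) cube([346, 69, 20]);
translate([510, 162, 2268]) cube([346, 69, 20]);


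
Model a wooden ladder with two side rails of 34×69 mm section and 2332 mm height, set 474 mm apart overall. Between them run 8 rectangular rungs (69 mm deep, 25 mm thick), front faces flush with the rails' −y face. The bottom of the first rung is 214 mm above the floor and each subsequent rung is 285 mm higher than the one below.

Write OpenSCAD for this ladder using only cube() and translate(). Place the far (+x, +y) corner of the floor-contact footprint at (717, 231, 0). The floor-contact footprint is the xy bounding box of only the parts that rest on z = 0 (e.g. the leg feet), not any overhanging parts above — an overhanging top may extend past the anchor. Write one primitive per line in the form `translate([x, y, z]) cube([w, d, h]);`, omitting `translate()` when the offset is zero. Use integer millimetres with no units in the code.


translate([243, 162, 0]) cube([34, 69, 2332]);
translate([683, 162, 0]) cube([34, 69, 2332]);
translate([277, 162, 214]) cube([406, 69, 25]);
translate([277, 162, 499]) cube([406, 69, 25]);
translate([277, 162, 784]) cube([406, 69, 25]);
translate([277, 162, 1069]) cube([406, 69, 25]);
translate([277, 162, 1354]) cube([406, 69, 25]);
translate([277, 162, 1639]) cube([406, 69, 25]);
translate([277, 162, 1924]) cube([406, 69, 25]);
translate([277, 162, 2209]) cube([406, 69, 25]);


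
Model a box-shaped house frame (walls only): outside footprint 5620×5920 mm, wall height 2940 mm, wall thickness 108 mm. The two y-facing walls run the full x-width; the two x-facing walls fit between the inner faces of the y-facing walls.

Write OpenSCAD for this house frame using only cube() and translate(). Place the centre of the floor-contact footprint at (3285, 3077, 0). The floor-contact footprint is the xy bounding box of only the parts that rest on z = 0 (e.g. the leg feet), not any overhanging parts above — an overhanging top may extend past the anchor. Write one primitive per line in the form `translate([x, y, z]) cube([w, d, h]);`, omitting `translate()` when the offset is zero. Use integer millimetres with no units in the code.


translate([475, 117, 0]) cube([5620, 108, 2940]);
translate([475, 5929, 0]) cube([5620, 108, 2940]);
translate([475, 225, 0]) cube([108, 5704, 2940]);
translate([5987, 225, 0]) cube([108, 5704, 2940]);


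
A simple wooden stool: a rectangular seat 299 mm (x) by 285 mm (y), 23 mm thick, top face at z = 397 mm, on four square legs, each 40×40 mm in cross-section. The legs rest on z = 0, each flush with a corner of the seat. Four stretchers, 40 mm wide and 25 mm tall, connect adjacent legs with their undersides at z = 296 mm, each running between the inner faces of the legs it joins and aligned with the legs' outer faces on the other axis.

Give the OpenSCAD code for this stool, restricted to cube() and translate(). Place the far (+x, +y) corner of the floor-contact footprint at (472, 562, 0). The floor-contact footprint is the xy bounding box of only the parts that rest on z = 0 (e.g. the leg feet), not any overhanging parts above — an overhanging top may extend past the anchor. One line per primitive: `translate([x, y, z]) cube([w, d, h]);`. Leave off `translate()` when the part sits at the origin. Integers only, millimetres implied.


translate([173, 277, 374]) cube([299, 285, 23]);
translate([173, 277, 0]) cube([40, 40, 374]);
translate([432, 277, 0]) cube([40, 40, 374]);
translate([173, 522, 0]) cube([40, 40, 374]);
translate([432, 522, 0]) cube([40, 40, 374]);
translate([213, 277, 296]) cube([219, 40, 25]);
translate([213, 522, 296]) cube([219, 40, 25]);
translate([173, 317, 296]) cube([40, 205, 25]);
translate([432, 317, 296]) cube([40, 205, 25]);


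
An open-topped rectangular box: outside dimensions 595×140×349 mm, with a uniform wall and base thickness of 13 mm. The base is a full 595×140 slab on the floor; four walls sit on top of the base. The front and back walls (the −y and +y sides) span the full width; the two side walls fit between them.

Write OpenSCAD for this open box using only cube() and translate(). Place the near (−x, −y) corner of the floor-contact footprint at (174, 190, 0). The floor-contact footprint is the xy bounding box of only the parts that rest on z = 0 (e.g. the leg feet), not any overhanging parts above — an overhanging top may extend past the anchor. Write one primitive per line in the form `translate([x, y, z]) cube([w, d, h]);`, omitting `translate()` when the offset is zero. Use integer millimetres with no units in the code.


translate([174, 190, 0]) cube([595, 140, 13]);
translate([174, 190, 13]) cube([595, 13, 336]);
translate([174, 317, 13]) cube([595, 13, 336]);
translate([174, 203, 13]) cube([13, 114, 336]);
translate([756, 203, 13]) cube([13, 114, 336]);


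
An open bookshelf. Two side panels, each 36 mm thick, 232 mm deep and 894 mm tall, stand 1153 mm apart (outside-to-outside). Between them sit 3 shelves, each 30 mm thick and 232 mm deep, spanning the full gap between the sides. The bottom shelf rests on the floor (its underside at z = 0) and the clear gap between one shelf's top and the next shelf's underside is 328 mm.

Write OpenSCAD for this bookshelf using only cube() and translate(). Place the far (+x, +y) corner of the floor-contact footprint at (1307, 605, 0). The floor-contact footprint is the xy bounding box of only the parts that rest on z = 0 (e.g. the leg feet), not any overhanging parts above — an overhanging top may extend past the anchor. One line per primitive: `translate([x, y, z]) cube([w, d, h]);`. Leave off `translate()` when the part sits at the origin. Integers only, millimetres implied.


translate([154, 373, 0]) cube([36, 232, 894]);
translate([1271, 373, 0]) cube([36, 232, 894]);
translate([190, 373, 0]) cube([1081, 232, 30]);
translate([190, 373, 358]) cube([1081, 232, 30]);
translate([190, 373, 716]) cube([1081, 232, 30]);


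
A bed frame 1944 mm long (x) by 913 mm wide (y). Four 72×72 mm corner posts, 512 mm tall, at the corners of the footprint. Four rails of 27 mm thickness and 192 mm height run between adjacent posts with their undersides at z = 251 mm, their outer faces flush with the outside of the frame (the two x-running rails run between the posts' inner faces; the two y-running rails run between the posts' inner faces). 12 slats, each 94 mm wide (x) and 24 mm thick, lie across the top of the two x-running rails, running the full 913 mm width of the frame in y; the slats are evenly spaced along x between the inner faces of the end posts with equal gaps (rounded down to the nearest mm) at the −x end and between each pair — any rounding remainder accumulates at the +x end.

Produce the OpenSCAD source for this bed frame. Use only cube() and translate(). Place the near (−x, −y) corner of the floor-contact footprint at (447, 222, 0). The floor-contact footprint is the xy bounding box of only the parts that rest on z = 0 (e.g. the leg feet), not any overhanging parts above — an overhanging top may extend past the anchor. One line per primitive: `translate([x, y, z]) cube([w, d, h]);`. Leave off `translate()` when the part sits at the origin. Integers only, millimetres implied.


translate([447, 222, 0]) cube([72, 72, 512]);
translate([447, 1063, 0]) cube([72, 72, 512]);
translate([2319, 222, 0]) cube([72, 72, 512]);
translate([2319, 1063, 0]) cube([72, 72, 512]);
translate([519, 222, 251]) cube([1800, 27, 192]);
translate([519, 1108, 251]) cube([1800, 27, 192]);
translate([447, 294, 251]) cube([27, 769, 192]);
translate([2364, 294, 251]) cube([27, 769, 192]);
translate([570, 222, 443]) cube([94, 913, 24]);
translate([715, 222, 443]) cube([94, 913, 24]);
translate([860, 222, 443]) cube([94, 913, 24]);
translate([1005, 222, 443]) cube([94, 913, 24]);
translate([1150, 222, 443]) cube([94, 913, 24]);
translate([1295, 222, 443]) cube([94, 913, 24]);
translate([1440, 222, 443]) cube([94, 913, 24]);
translate([1585, 222, 443]) cube([94, 913, 24]);
translate([1730, 222, 443]) cube([94, 913, 24]);
translate([1875, 222, 443]) cube([94, 913, 24]);
translate([2020, 222, 443]) cube([94, 913, 24]);
translate([2165, 222, 443]) cube([94, 913, 24]);


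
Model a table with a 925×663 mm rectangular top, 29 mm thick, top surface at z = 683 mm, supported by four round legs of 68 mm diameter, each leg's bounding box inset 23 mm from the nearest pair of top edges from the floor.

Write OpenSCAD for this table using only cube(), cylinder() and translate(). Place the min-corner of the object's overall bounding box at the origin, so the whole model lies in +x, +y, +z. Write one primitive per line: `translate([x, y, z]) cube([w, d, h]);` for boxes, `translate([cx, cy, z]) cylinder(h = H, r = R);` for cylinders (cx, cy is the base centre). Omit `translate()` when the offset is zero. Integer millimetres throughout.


// leg_h = 683 - 29 = 654
translate([0, 0, 654]) cube([925, 663, 29]);
translate([57, 57, 0]) cylinder(h = 654, r = 34);
translate([868, 57, 0]) cylinder(h = 654, r = 34);
translate([57, 606, 0]) cylinder(h = 654, r = 34);
translate([868, 606, 0]) cylinder(h = 654, r = 34);


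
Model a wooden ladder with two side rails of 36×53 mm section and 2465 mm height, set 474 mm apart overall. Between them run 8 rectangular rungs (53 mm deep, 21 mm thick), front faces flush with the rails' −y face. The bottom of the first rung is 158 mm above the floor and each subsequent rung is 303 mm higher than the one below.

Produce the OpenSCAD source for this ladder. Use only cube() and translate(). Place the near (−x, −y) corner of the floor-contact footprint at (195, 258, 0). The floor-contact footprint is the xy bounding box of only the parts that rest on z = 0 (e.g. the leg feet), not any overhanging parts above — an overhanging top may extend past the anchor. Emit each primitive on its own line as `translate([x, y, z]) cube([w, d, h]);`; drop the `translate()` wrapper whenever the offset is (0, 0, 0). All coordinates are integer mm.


translate([195, 258, 0]) cube([36, 53, 2465]);
translate([633, 258, 0]) cube([36, 53, 2465]);
translate([231, 258, 158]) cube([402, 53, 21]);
translate([231, 258, 461]) cube([402, 53, 21]);
translate([231, 258, 764]) cube([402, 53, 21]);
translate([231, 258, 1067]) cube([402, 53, 21]);
translate([231, 258, 1370]) cube([402, 53, 21]);
translate([231, 258, 1673]) cube([402, 53, 21]);
translate([231, 258, 1976]) cube([402, 53, 21]);
translate([231, 258, 2279]) cube([402, 53, 21]);


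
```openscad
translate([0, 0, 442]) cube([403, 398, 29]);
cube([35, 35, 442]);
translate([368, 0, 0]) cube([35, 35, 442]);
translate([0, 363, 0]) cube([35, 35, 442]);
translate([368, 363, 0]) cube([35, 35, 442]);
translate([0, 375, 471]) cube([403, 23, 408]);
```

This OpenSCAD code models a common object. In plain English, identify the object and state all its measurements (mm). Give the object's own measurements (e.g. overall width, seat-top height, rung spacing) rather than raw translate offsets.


A chair. The seat is a 403×398×29 mm slab with its top at z = 471 mm, on four 35×35 mm corner legs (flush with the seat edges, standing on z = 0). A flat backrest 23 mm thick, 408 mm tall, spans the full seat width and rises from the seat top along its +y edge, rear face flush with the rear of the seat.


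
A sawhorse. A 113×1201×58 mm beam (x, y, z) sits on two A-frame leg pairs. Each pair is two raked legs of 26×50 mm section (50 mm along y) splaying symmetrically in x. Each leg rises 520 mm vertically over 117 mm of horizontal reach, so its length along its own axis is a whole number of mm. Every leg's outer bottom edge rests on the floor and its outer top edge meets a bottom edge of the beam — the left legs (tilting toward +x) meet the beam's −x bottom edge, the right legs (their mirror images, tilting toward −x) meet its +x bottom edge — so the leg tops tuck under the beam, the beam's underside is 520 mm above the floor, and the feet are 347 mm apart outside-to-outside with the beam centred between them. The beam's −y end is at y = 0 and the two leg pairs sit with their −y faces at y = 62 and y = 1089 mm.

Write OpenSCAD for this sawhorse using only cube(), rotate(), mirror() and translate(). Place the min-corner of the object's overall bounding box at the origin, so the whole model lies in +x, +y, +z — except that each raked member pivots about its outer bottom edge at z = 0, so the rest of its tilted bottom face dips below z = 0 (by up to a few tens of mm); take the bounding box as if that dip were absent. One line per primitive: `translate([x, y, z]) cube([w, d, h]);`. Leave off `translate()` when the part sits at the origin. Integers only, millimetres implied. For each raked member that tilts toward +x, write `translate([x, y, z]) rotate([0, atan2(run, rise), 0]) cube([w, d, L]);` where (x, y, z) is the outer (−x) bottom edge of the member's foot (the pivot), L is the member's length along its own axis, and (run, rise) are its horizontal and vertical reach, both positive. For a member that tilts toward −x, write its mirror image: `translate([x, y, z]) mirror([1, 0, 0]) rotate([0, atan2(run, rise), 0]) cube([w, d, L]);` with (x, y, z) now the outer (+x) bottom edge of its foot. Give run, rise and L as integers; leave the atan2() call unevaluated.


translate([117, 0, 520]) cube([113, 1201, 58]);
translate([0, 62, 0]) rotate([0, atan2(117, 520), 0]) cube([26, 50, 533]);
translate([347, 62, 0]) mirror([1, 0, 0]) rotate([0, atan2(117, 520), 0]) cube([26, 50, 533]);
translate([0, 1089, 0]) rotate([0, atan2(117, 520), 0]) cube([26, 50, 533]);
translate([347, 1089, 0]) mirror([1, 0, 0]) rotate([0, atan2(117, 520), 0]) cube([26, 50, 533]);


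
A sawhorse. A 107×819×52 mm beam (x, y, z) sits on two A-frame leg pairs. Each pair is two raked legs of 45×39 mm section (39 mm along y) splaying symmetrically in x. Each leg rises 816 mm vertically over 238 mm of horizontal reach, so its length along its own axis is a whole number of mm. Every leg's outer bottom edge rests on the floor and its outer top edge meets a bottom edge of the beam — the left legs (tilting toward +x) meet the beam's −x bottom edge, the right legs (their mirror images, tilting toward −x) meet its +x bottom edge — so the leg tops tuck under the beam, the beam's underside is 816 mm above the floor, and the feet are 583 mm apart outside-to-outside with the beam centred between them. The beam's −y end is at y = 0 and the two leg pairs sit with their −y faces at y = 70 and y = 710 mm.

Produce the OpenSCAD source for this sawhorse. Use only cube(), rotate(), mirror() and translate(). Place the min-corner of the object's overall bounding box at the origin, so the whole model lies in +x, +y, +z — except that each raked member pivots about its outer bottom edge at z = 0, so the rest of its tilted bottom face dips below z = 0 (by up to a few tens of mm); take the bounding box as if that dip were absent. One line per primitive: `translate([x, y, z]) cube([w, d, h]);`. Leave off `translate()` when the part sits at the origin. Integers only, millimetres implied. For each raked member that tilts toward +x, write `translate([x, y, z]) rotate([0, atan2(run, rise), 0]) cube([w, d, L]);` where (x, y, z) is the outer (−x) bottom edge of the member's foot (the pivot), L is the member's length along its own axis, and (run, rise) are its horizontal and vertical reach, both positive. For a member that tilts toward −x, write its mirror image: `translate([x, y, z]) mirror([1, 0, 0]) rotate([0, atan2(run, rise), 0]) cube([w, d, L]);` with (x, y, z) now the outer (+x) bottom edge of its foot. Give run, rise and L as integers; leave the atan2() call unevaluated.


translate([238, 0, 816]) cube([107, 819, 52]);
translate([0, 70, 0]) rotate([0, atan2(238, 816), 0]) cube([45, 39, 850]);
translate([583, 70, 0]) mirror([1, 0, 0]) rotate([0, atan2(238, 816), 0]) cube([45, 39, 850]);
translate([0, 710, 0]) rotate([0, atan2(238, 816), 0]) cube([45, 39, 850]);
translate([583, 710, 0]) mirror([1, 0, 0]) rotate([0, atan2(238, 816), 0]) cube([45, 39, 850]);


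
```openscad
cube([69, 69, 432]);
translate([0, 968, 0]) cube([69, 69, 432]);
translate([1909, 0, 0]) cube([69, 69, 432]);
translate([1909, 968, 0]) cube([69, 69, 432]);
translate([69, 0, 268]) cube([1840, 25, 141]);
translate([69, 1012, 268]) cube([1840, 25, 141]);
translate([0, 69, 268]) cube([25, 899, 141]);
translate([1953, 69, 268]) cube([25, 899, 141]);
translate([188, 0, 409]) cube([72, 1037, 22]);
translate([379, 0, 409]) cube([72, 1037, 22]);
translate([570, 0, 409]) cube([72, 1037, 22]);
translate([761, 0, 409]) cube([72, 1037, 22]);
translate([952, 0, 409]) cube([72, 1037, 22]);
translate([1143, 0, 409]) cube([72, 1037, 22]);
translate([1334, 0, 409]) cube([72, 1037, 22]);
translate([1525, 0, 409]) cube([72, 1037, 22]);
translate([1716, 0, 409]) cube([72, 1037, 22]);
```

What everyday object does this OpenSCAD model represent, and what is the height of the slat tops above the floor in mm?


A bed frame. The slat-top height is 431 mm.

Four posts, four rails, and a row of slats — a bed frame. Slats sit on the rails at z = 268 + 141 = 409; with slat thickness 22, the top is 431 mm.


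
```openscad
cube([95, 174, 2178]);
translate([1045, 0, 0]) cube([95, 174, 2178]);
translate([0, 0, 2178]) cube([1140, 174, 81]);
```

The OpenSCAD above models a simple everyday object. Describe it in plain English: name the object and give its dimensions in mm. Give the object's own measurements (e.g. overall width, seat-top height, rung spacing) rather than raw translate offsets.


A door frame. The clear opening is 950 mm wide and 2178 mm high. Two 95 mm wide jambs, 174 mm deep, stand either side of the opening from the floor to the top of the opening. A 81 mm thick head sits across the top of both jambs, spanning the full outside width of the frame.


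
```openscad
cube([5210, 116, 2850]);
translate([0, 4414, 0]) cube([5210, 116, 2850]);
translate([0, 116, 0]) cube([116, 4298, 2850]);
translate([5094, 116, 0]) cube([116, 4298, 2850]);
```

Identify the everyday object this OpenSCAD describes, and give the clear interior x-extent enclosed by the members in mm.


A house (or room) frame. The interior width is 4978 mm.

Four 2850 mm walls enclosing a rectangle with no floor or roof — a room or house frame. Outside width is 5210 mm and wall thickness is 116 mm, so the interior width is 5210 − 2 × 116 = 4978 mm.


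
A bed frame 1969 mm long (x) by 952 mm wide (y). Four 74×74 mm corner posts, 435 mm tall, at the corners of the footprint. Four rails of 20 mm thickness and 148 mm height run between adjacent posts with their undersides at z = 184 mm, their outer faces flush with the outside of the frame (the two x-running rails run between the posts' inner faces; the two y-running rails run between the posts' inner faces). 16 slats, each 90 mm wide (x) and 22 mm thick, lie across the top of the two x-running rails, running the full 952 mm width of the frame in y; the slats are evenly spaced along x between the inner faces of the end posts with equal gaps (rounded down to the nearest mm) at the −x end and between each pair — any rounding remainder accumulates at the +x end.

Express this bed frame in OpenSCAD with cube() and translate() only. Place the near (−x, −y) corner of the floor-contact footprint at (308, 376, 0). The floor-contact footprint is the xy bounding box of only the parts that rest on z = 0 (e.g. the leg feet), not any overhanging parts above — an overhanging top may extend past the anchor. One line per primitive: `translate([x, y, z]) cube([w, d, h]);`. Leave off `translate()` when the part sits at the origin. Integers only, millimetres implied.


// slat z = rail_z + rail_h = 184 + 148 = 332
// slat gap = ⌊(1821 − 16·90) / 17⌋ = 22
translate([308, 376, 0]) cube([74, 74, 435]);
translate([308, 1254, 0]) cube([74, 74, 435]);
translate([2203, 376, 0]) cube([74, 74, 435]);
translate([2203, 1254, 0]) cube([74, 74, 435]);
translate([382, 376, 184]) cube([1821, 20, 148]);
translate([382, 1308, 184]) cube([1821, 20, 148]);
translate([308, 450, 184]) cube([20, 804, 148]);
translate([2257, 450, 184]) cube([20, 804, 148]);
translate([404, 376, 332]) cube([90, 952, 22]);
translate([516, 376, 332]) cube([90, 952, 22]);
translate([628, 376, 332]) cube([90, 952, 22]);
translate([740, 376, 332]) cube([90, 952, 22]);
translate([852, 376, 332]) cube([90, 952, 22]);
translate([964, 376, 332]) cube([90, 952, 22]);
translate([1076, 376, 332]) cube([90, 952, 22]);
translate([1188, 376, 332]) cube([90, 952, 22]);
translate([1300, 376, 332]) cube([90, 952, 22]);
translate([1412, 376, 332]) cube([90, 952, 22]);
translate([1524, 376, 332]) cube([90, 952, 22]);
translate([1636, 376, 332]) cube([90, 952, 22]);
translate([1748, 376, 332]) cube([90, 952, 22]);
translate([1860, 376, 332]) cube([90, 952, 22]);
translate([1972, 376, 332]) cube([90, 952, 22]);
translate([2084, 376, 332]) cube([90, 952, 22]);


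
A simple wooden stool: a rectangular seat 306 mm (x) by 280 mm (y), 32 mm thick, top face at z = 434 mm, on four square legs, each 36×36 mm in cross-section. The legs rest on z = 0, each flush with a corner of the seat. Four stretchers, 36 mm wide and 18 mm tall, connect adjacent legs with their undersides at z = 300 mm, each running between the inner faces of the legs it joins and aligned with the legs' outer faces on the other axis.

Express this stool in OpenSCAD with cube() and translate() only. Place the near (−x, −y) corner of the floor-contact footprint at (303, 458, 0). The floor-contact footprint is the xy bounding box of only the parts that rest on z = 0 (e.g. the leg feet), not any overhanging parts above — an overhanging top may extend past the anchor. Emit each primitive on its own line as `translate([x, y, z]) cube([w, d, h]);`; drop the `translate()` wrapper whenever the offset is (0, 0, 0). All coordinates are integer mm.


translate([303, 458, 402]) cube([306, 280, 32]);
translate([303, 458, 0]) cube([36, 36, 402]);
translate([573, 458, 0]) cube([36, 36, 402]);
translate([303, 702, 0]) cube([36, 36, 402]);
translate([573, 702, 0]) cube([36, 36, 402]);
translate([339, 458, 300]) cube([234, 36, 18]);
translate([339, 702, 300]) cube([234, 36, 18]);
translate([303, 494, 300]) cube([36, 208, 18]);
translate([573, 494, 300]) cube([36, 208, 18]);
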